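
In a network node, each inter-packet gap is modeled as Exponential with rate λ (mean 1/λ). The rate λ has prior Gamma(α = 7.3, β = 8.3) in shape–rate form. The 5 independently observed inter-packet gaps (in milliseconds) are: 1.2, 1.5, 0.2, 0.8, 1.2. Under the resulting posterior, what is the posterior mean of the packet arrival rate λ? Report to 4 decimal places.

With a Gamma(shape α, rate β) prior on the exponential rate λ, the posterior after n observations with total T = Σxᵢ is Gamma(α+n, β+T).
Sum of observations T = 4.9 milliseconds; n = 5.
Posterior: Gamma(7.3+5, 8.3+4.9) = Gamma(12.3, 13.2).
Posterior mean of λ = α/β = 12.3/13.2 = 0.9318.

0.9318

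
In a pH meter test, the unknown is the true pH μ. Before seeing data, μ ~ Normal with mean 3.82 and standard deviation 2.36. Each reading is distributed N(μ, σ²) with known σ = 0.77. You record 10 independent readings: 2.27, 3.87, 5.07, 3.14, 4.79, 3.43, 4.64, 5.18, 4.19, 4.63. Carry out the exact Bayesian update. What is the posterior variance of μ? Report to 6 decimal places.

0.058665

For Normal data with known variance σ², a Normal(μ₀, σ₀²) prior on μ is conjugate. Posterior precision = 1/σ₀² + n/σ²; posterior mean is the precision-weighted average of μ₀ and x̄.
σ₀² = 2.36² = 5.5696, σ² = 0.77² = 0.5929; σ² + n·σ₀² = 0.5929 + 10·5.5696 = 56.2889.
Posterior precision = 1/σ₀² + n/σ² = 1/5.5696 + 10/0.5929 = (σ² + n·σ₀²)/(σ₀²σ²) = 56.2889/(5.5696·0.5929); posterior variance σₙ² = σ₀²σ²/(σ² + n·σ₀²) = 5.5696·0.5929/56.2889 = 0.058665.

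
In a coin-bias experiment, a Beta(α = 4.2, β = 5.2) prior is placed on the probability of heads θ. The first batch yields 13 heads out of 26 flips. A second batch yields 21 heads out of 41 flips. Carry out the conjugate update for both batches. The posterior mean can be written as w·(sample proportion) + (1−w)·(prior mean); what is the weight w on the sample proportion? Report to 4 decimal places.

0.8770

The Beta prior is conjugate to a Binomial/Bernoulli likelihood; the update adds successes to α and failures to β.
Total number of flips: n = 26 + 41 = 67.
Posterior mean = (α₀+k)/(α₀+β₀+n) = [n/(α₀+β₀+n)]·(k/n) + [(α₀+β₀)/(α₀+β₀+n)]·α₀/(α₀+β₀), so only n and the prior enter the weight.
The weight on the data is w = n/(α₀+β₀+n) = 67/(4.2+5.2+67) = 67/76.4 = 0.8770.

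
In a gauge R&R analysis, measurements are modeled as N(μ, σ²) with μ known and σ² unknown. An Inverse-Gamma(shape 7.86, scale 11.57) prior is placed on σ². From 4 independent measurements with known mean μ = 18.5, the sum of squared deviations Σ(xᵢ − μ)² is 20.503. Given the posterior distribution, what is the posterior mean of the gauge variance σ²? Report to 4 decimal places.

2.4629

With known mean μ and an Inverse-Gamma(α, β) prior on σ², the Normal likelihood is conjugate: posterior is Inv-Gamma(α + n/2, β + Σ(xᵢ−μ)²/2).
Posterior: Inv-Gamma(7.86 + 4/2, 11.57 + 20.503/2) = Inv-Gamma(9.86, 21.8215).
E[σ²|data] = β/(α−1) = 21.8215/8.86 = 2.4629.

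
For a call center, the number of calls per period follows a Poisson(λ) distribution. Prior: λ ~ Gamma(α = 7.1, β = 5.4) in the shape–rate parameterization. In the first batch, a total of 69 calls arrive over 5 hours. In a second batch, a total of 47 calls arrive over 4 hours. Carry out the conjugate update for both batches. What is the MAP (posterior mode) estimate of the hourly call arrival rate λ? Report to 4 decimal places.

With a Gamma(shape α, rate β) prior, the Poisson likelihood is conjugate: the posterior is Gamma(α + ΣXᵢ, β + n).
After batch 1: Gamma(α+S, β+n) = Gamma(7.1+69, 5.4+5) = Gamma(76.1, 10.4).
After batch 2: Gamma(α+S, β+n) = Gamma(76.1+47, 10.4+4) = Gamma(123.1, 14.4).
Mode of Gamma(α,β) for α≥1 is (α−1)/β = 122.1/14.4 = 8.4792.

8.4792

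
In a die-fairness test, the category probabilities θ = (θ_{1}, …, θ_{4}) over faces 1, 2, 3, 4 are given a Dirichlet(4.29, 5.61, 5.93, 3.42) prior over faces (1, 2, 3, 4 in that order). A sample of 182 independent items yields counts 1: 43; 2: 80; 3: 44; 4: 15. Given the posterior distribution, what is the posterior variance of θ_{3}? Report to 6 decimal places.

The Dirichlet prior is conjugate to the Multinomial likelihood: each posterior αⱼ = prior αⱼ + observed count nⱼ.
Posterior concentration: (47.29, 85.61, 49.93, 18.42), total = 201.25.
Var[θ_j] = α_j(Σα−α_j)/((Σα)²(Σα+1)) = 49.93·151.32/(201.25²·202.25) = 0.000922.

0.000922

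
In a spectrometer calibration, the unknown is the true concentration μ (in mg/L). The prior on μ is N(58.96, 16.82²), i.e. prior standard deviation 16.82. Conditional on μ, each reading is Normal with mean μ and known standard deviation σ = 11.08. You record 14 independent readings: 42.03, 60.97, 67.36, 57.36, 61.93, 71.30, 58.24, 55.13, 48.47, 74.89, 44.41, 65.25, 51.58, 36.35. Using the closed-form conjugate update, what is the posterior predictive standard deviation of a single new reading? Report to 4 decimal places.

11.4574

For Normal data with known variance σ², a Normal(μ₀, σ₀²) prior on μ is conjugate. Posterior precision = 1/σ₀² + n/σ²; posterior mean is the precision-weighted average of μ₀ and x̄.
σ₀² = 16.82² = 282.9124, σ² = 11.08² = 122.7664; σ² + n·σ₀² = 122.7664 + 14·282.9124 = 4083.54.
Posterior precision = 1/σ₀² + n/σ² = 1/282.9124 + 14/122.7664 = (σ² + n·σ₀²)/(σ₀²σ²) = 4083.54/(282.9124·122.7664); posterior variance σₙ² = σ₀²σ²/(σ² + n·σ₀²) = 282.9124·122.7664/4083.54 = 8.505399.
Predictive variance for one new observation = σₙ² + σ² = 282.9124·122.7664/4083.54 + 122.7664 = σ²·(σ₀² + 4083.54)/4083.54 = 122.7664·4366.4524/4083.54 = 131.271799; SD = √(122.7664·4366.4524/4083.54) = 11.4574.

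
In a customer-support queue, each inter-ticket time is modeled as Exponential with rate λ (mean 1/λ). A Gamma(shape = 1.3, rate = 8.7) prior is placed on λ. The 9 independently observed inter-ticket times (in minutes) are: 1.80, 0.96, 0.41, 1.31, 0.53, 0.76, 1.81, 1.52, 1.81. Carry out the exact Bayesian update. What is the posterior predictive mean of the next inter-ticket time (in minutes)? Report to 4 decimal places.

With a Gamma(shape α, rate β) prior on the exponential rate λ, the posterior after n observations with total T = Σxᵢ is Gamma(α+n, β+T).
Sum of observations T = 10.91 minutes; n = 9.
Posterior: Gamma(1.3+9, 8.7+10.91) = Gamma(10.3, 19.61).
The predictive distribution for the next observation is Lomax; its mean is β/(α−1) = 19.61/9.3 = 2.1086.

2.1086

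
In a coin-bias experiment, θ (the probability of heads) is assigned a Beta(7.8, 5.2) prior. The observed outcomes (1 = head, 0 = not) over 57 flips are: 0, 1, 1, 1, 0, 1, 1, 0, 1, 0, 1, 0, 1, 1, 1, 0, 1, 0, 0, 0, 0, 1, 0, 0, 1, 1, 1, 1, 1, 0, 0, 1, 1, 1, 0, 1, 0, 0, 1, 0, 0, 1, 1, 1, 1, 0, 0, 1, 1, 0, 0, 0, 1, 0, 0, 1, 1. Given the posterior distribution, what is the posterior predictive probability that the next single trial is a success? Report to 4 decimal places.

0.5543

The Beta prior is conjugate to a Binomial/Bernoulli likelihood; the update adds successes to α and failures to β.
Posterior: Beta(α+k, β+n−k) = Beta(7.8+31, 5.2+26) = Beta(38.8, 31.2).
For a single future Bernoulli trial, P(success | data) = α/(α+β) = 0.5543.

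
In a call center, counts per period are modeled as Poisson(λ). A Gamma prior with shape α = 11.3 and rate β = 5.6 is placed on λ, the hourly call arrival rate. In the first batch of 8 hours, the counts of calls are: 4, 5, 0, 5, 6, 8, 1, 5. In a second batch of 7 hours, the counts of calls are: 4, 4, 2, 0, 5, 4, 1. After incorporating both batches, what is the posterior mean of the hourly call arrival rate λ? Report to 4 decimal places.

With a Gamma(shape α, rate β) prior, the Poisson likelihood is conjugate: the posterior is Gamma(α + ΣXᵢ, β + n).
Batch 1: sum of counts S = 34 over n = 8 hours.
After batch 1: Gamma(α+S, β+n) = Gamma(11.3+34, 5.6+8) = Gamma(45.3, 13.6).
Batch 2: sum of counts S = 20 over n = 7 hours.
After batch 2: Gamma(α+S, β+n) = Gamma(45.3+20, 13.6+7) = Gamma(65.3, 20.6).
Posterior mean = α/β = 65.3/20.6 = 3.1699.

3.1699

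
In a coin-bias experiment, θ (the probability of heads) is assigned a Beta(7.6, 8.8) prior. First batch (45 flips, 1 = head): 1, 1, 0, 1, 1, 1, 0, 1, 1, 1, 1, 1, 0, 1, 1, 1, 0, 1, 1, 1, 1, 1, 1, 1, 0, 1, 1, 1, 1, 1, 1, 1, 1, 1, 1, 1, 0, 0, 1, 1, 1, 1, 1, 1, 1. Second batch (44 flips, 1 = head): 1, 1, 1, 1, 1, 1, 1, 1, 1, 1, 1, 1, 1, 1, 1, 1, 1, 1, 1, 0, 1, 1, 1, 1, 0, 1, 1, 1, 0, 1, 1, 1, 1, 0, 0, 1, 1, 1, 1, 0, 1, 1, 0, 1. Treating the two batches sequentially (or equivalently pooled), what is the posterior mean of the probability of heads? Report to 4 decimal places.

0.7837

The Beta prior is conjugate to a Binomial/Bernoulli likelihood; the update adds successes to α and failures to β.
After batch 1: Beta(7.6+38, 8.8+7) = Beta(45.6, 15.8).
After batch 2: Beta(45.6+37, 15.8+7) = Beta(82.6, 22.8).
Posterior mean = α/(α+β) = 82.6/105.4 = 0.7837.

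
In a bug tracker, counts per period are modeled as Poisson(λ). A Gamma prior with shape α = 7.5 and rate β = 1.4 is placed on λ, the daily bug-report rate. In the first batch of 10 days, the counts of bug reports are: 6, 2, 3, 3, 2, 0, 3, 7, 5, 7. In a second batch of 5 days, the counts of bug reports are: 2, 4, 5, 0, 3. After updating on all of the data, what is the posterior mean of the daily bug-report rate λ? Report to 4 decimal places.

3.6280

With a Gamma(shape α, rate β) prior, the Poisson likelihood is conjugate: the posterior is Gamma(α + ΣXᵢ, β + n).
Batch 1: sum of counts S = 38 over n = 10 days.
After batch 1: Gamma(α+S, β+n) = Gamma(7.5+38, 1.4+10) = Gamma(45.5, 11.4).
Batch 2: sum of counts S = 14 over n = 5 days.
After batch 2: Gamma(α+S, β+n) = Gamma(45.5+14, 11.4+5) = Gamma(59.5, 16.4).
Posterior mean = α/β = 59.5/16.4 = 3.6280.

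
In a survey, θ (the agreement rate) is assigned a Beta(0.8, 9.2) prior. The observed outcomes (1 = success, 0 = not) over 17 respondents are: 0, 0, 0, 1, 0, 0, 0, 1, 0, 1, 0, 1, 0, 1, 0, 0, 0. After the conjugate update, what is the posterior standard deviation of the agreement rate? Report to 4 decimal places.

0.0776

The Beta prior is conjugate to a Binomial/Bernoulli likelihood; the update adds successes to α and failures to β.
Posterior: Beta(α+k, β+n−k) = Beta(0.8+5, 9.2+12) = Beta(5.8, 21.2).
Var = αβ/((α+β)²(α+β+1)) = 5.8·21.2/(27.0²·28.0) = 0.00602391; SD = √0.00602391 = 0.0776.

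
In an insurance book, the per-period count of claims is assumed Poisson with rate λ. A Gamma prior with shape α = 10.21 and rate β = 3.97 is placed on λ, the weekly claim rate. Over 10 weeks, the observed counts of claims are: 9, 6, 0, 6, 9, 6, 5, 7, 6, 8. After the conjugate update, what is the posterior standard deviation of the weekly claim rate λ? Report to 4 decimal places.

With a Gamma(shape α, rate β) prior, the Poisson likelihood is conjugate: the posterior is Gamma(α + ΣXᵢ, β + n).
Sum of counts S = 62 over n = 10 weeks.
Posterior: Gamma(α+S, β+n) = Gamma(10.21+62, 3.97+10) = Gamma(72.21, 13.97).
SD = √α/β = √72.21/13.97 = 0.6083.

0.6083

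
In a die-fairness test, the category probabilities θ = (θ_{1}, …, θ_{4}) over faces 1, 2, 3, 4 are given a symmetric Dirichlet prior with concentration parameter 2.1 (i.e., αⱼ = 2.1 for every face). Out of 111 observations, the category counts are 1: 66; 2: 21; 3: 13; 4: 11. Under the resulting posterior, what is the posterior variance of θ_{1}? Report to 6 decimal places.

The Dirichlet prior is conjugate to the Multinomial likelihood: each posterior αⱼ = prior αⱼ + observed count nⱼ.
Posterior concentration: (68.1, 23.1, 15.1, 13.1), total = 119.4.
Var[θ_j] = α_j(Σα−α_j)/((Σα)²(Σα+1)) = 68.1·51.3/(119.4²·120.4) = 0.002035.

0.002035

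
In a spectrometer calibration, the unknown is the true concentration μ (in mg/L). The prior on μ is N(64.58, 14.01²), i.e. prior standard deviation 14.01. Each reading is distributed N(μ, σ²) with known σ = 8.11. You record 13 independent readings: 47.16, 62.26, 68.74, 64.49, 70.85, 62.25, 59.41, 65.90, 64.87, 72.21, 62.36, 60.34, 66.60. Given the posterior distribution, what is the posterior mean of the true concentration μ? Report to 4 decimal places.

For Normal data with known variance σ², a Normal(μ₀, σ₀²) prior on μ is conjugate. Posterior precision = 1/σ₀² + n/σ²; posterior mean is the precision-weighted average of μ₀ and x̄.
Σxᵢ = 47.16 + 62.26 + 68.74 + 64.49 + 70.85 + 62.25 + 59.41 + 65.90 + 64.87 + 72.21 + 62.36 + 60.34 + 66.60 = 827.44, so n·x̄ = 827.44.
σ₀² = 14.01² = 196.2801, σ² = 8.11² = 65.7721; σ² + n·σ₀² = 65.7721 + 13·196.2801 = 2617.4134.
Posterior mean = (μ₀/σ₀² + n·x̄/σ²)/(1/σ₀² + n/σ²) = (σ²·μ₀ + σ₀²·n·x̄)/(σ² + n·σ₀²) = (65.7721·64.58 + 196.2801·827.44)/2617.4134 = 166657.568162/2617.4134 = 63.6726.

63.6726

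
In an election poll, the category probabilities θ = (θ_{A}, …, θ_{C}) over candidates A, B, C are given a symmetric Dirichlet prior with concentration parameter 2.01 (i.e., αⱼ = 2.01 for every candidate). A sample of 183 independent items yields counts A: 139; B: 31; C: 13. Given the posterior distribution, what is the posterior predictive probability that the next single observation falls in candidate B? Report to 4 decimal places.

0.1746

The Dirichlet prior is conjugate to the Multinomial likelihood: each posterior αⱼ = prior αⱼ + observed count nⱼ.
Posterior concentration: (141.01, 33.01, 15.01), total = 189.03.
P(next = B | data) = α_{B}/Σα = 0.1746.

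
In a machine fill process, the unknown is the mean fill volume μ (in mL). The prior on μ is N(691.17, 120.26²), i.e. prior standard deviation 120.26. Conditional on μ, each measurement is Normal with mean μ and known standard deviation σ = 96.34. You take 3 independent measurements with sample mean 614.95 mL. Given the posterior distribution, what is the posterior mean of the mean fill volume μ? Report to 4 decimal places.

For Normal data with known variance σ², a Normal(μ₀, σ₀²) prior on μ is conjugate. Posterior precision = 1/σ₀² + n/σ²; posterior mean is the precision-weighted average of μ₀ and x̄.
n·x̄ = 3·614.95 = 1844.85.
σ₀² = 120.26² = 14462.4676, σ² = 96.34² = 9281.3956; σ² + n·σ₀² = 9281.3956 + 3·14462.4676 = 52668.7984.
Posterior mean = (μ₀/σ₀² + n·x̄/σ²)/(1/σ₀² + n/σ²) = (σ²·μ₀ + σ₀²·n·x̄)/(σ² + n·σ₀²) = (9281.3956·691.17 + 14462.4676·1844.85)/52668.7984 = 33096105.548712/52668.7984 = 628.3816.

628.3816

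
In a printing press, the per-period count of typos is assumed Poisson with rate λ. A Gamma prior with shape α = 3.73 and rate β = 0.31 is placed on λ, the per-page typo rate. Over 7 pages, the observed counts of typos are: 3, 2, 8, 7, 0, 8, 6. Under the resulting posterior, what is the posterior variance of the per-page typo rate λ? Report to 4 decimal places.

With a Gamma(shape α, rate β) prior, the Poisson likelihood is conjugate: the posterior is Gamma(α + ΣXᵢ, β + n).
Sum of counts S = 34 over n = 7 pages.
Posterior: Gamma(α+S, β+n) = Gamma(3.73+34, 0.31+7) = Gamma(37.73, 7.31).
Var = α/β² = 37.73/7.31² = 0.7061.

0.7061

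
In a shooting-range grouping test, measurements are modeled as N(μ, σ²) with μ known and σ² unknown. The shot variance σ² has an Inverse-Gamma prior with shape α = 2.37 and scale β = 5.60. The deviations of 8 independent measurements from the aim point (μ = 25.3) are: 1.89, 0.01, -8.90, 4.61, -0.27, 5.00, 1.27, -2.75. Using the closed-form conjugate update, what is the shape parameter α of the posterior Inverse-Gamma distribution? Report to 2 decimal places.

With known mean μ and an Inverse-Gamma(α, β) prior on σ², the Normal likelihood is conjugate: posterior is Inv-Gamma(α + n/2, β + Σ(xᵢ−μ)²/2).
Σ(xᵢ−μ)² = (1.89)² + (0.01)² + (-8.90)² + (4.61)² + (-0.27)² + (5.00)² + (1.27)² + (-2.75)² = 138.2826.
Posterior: Inv-Gamma(2.37 + 8/2, 5.60 + 138.2826/2) = Inv-Gamma(6.37, 74.74130).
Posterior α = 6.37.

6.37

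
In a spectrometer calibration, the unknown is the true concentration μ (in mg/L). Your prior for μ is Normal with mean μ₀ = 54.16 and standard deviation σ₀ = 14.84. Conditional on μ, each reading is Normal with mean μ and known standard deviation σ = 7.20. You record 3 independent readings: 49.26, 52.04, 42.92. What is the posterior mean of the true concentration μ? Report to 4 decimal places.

For Normal data with known variance σ², a Normal(μ₀, σ₀²) prior on μ is conjugate. Posterior precision = 1/σ₀² + n/σ²; posterior mean is the precision-weighted average of μ₀ and x̄.
Σxᵢ = 49.26 + 52.04 + 42.92 = 144.22, so n·x̄ = 144.22.
σ₀² = 14.84² = 220.2256, σ² = 7.20² = 51.84; σ² + n·σ₀² = 51.84 + 3·220.2256 = 712.5168.
Posterior mean = (μ₀/σ₀² + n·x̄/σ²)/(1/σ₀² + n/σ²) = (σ²·μ₀ + σ₀²·n·x̄)/(σ² + n·σ₀²) = (51.84·54.16 + 220.2256·144.22)/712.5168 = 34568.590432/712.5168 = 48.5162.

48.5162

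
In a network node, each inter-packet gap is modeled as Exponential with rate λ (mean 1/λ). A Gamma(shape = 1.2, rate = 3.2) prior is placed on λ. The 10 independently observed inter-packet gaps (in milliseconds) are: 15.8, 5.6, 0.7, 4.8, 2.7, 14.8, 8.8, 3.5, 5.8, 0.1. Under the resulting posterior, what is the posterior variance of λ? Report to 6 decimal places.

0.002587

With a Gamma(shape α, rate β) prior on the exponential rate λ, the posterior after n observations with total T = Σxᵢ is Gamma(α+n, β+T).
Sum of observations T = 62.6 milliseconds; n = 10.
Posterior: Gamma(1.2+10, 3.2+62.6) = Gamma(11.2, 65.8).
Var = α/β² = 0.002587.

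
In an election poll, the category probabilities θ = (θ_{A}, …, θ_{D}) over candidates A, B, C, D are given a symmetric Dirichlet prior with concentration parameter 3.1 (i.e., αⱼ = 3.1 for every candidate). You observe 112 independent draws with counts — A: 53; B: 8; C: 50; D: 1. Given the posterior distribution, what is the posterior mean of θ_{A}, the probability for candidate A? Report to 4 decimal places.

The Dirichlet prior is conjugate to the Multinomial likelihood: each posterior αⱼ = prior αⱼ + observed count nⱼ.
Posterior concentration: (56.1, 11.1, 53.1, 4.1), total = 124.4.
E[θ_{A}|data] = α_{A}/Σα = 56.1/124.4 = 0.4510.

0.4510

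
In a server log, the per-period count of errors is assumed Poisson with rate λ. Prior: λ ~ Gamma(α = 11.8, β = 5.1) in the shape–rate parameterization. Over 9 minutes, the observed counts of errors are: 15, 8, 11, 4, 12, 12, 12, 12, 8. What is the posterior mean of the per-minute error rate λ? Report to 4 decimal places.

With a Gamma(shape α, rate β) prior, the Poisson likelihood is conjugate: the posterior is Gamma(α + ΣXᵢ, β + n).
Sum of counts S = 94 over n = 9 minutes.
Posterior: Gamma(α+S, β+n) = Gamma(11.8+94, 5.1+9) = Gamma(105.8, 14.1).
Posterior mean = α/β = 105.8/14.1 = 7.5035.

7.5035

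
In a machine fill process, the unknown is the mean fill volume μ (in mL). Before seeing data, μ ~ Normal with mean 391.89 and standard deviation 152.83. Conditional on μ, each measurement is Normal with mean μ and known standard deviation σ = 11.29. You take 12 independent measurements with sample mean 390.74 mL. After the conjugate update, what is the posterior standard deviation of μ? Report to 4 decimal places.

3.2584

For Normal data with known variance σ², a Normal(μ₀, σ₀²) prior on μ is conjugate. Posterior precision = 1/σ₀² + n/σ²; posterior mean is the precision-weighted average of μ₀ and x̄.
σ₀² = 152.83² = 23357.0089, σ² = 11.29² = 127.4641; σ² + n·σ₀² = 127.4641 + 12·23357.0089 = 280411.5709.
Posterior precision = 1/σ₀² + n/σ² = 1/23357.0089 + 12/127.4641 = (σ² + n·σ₀²)/(σ₀²σ²) = 280411.5709/(23357.0089·127.4641); posterior variance σₙ² = σ₀²σ²/(σ² + n·σ₀²) = 23357.0089·127.4641/280411.5709 = 10.617180.
Posterior SD = √σₙ² = √(23357.0089·127.4641/280411.5709) = 3.2584.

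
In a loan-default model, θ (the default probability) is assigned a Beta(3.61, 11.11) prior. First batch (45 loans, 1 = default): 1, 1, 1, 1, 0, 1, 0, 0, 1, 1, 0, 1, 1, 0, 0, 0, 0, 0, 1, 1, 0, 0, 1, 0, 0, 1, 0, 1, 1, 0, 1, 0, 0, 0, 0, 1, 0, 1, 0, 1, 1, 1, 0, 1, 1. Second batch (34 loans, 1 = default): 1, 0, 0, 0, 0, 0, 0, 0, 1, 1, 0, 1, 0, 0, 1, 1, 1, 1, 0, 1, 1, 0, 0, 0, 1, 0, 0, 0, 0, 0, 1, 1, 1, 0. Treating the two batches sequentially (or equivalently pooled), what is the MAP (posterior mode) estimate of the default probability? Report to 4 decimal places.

The Beta prior is conjugate to a Binomial/Bernoulli likelihood; the update adds successes to α and failures to β.
After batch 1: Beta(3.61+23, 11.11+22) = Beta(26.61, 33.11).
After batch 2: Beta(26.61+14, 33.11+20) = Beta(40.61, 53.11).
Mode of Beta(a,b) for a,b>1 is (a−1)/(a+b−2) = 39.61/91.72 = 0.4319.

0.4319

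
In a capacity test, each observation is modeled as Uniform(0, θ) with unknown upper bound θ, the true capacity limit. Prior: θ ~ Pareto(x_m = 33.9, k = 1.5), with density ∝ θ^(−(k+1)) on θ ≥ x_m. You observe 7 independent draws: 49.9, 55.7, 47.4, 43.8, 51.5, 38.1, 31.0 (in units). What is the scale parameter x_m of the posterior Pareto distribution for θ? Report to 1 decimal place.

55.7

A Pareto(scale x_m, shape k) prior on the upper bound θ of Uniform(0, θ) is conjugate: posterior is Pareto(max(x_m, max xᵢ), k + n).
Sample maximum = 55.7; prior scale x_m = 33.9 → posterior scale = max = 55.7.
Posterior shape = 1.5 + 7 = 8.5.
Posterior scale x_m = 55.7.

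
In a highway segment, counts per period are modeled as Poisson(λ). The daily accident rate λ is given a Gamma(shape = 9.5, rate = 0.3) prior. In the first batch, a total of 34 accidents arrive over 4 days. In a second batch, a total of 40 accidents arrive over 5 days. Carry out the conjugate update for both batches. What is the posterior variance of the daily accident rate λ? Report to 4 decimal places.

With a Gamma(shape α, rate β) prior, the Poisson likelihood is conjugate: the posterior is Gamma(α + ΣXᵢ, β + n).
After batch 1: Gamma(α+S, β+n) = Gamma(9.5+34, 0.3+4) = Gamma(43.5, 4.3).
After batch 2: Gamma(α+S, β+n) = Gamma(43.5+40, 4.3+5) = Gamma(83.5, 9.3).
Var = α/β² = 83.5/9.3² = 0.9654.

0.9654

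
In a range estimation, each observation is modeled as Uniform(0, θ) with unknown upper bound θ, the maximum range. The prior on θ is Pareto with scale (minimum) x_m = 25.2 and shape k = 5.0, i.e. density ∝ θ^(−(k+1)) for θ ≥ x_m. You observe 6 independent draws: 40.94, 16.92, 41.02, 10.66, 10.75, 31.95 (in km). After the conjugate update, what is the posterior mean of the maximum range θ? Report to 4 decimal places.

45.1220

A Pareto(scale x_m, shape k) prior on the upper bound θ of Uniform(0, θ) is conjugate: posterior is Pareto(max(x_m, max xᵢ), k + n).
Sample maximum = 41.02; prior scale x_m = 25.2 → posterior scale = max = 41.02.
Posterior shape = 5.0 + 6 = 11.0.
E[θ|data] = k·x_m/(k−1) = 11.0·41.02/10.0 = 45.1220.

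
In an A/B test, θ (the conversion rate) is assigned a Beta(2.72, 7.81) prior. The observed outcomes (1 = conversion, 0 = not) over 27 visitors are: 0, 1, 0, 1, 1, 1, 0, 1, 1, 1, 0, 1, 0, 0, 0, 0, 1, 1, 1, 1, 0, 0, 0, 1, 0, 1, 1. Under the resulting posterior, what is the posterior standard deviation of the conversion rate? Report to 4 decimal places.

The Beta prior is conjugate to a Binomial/Bernoulli likelihood; the update adds successes to α and failures to β.
Posterior: Beta(α+k, β+n−k) = Beta(2.72+15, 7.81+12) = Beta(17.72, 19.81).
Var = αβ/((α+β)²(α+β+1)) = 17.72·19.81/(37.53²·38.53) = 0.00646833; SD = √0.00646833 = 0.0804.

0.0804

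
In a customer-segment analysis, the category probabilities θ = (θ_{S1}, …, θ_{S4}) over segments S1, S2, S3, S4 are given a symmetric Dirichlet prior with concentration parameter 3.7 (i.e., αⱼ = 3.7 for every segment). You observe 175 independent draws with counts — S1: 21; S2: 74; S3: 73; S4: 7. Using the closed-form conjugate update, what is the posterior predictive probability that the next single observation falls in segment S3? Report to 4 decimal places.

The Dirichlet prior is conjugate to the Multinomial likelihood: each posterior αⱼ = prior αⱼ + observed count nⱼ.
Posterior concentration: (24.7, 77.7, 76.7, 10.7), total = 189.8.
P(next = S3 | data) = α_{S3}/Σα = 0.4041.

0.4041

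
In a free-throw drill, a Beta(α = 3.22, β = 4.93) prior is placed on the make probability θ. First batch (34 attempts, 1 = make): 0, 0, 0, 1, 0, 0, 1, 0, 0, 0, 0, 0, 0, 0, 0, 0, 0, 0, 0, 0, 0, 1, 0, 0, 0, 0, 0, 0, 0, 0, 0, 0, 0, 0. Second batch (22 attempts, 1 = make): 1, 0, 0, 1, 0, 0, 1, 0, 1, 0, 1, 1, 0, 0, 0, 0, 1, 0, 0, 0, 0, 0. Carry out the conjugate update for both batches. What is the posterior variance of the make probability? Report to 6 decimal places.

The Beta prior is conjugate to a Binomial/Bernoulli likelihood; the update adds successes to α and failures to β.
After batch 1: Beta(3.22+3, 4.93+31) = Beta(6.22, 35.93).
After batch 2: Beta(6.22+7, 35.93+15) = Beta(13.22, 50.93).
Var = αβ/((α+β)²(α+β+1)) = 13.22·50.93/(64.15²·65.15) = 0.002511.

0.002511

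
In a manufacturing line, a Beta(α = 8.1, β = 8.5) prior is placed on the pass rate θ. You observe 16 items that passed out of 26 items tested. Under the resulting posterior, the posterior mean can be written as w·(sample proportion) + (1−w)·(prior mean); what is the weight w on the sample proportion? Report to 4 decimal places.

The Beta prior is conjugate to a Binomial/Bernoulli likelihood; the update adds successes to α and failures to β.
Posterior mean = (α₀+k)/(α₀+β₀+n) = [n/(α₀+β₀+n)]·(k/n) + [(α₀+β₀)/(α₀+β₀+n)]·α₀/(α₀+β₀), so only n and the prior enter the weight.
The weight on the data is w = n/(α₀+β₀+n) = 26/(8.1+8.5+26) = 26/42.6 = 0.6103.

0.6103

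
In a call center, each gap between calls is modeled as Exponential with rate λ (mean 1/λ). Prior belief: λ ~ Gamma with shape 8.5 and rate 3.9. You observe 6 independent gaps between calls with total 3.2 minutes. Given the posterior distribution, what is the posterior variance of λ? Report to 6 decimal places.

With a Gamma(shape α, rate β) prior on the exponential rate λ, the posterior after n observations with total T = Σxᵢ is Gamma(α+n, β+T).
Posterior: Gamma(8.5+6, 3.9+3.2) = Gamma(14.5, 7.1).
Var = α/β² = 0.287641.

0.287641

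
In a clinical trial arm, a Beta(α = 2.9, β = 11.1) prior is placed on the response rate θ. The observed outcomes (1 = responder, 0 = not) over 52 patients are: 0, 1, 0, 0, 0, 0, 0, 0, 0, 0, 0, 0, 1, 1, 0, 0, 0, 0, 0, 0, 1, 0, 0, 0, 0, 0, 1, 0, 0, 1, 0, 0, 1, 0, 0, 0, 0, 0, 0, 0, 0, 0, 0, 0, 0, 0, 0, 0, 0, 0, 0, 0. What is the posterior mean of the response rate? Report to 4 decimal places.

0.1500

The Beta prior is conjugate to a Binomial/Bernoulli likelihood; the update adds successes to α and failures to β.
Posterior: Beta(α+k, β+n−k) = Beta(2.9+7, 11.1+45) = Beta(9.9, 56.1).
Posterior mean = α/(α+β) = 9.9/66.0 = 0.1500.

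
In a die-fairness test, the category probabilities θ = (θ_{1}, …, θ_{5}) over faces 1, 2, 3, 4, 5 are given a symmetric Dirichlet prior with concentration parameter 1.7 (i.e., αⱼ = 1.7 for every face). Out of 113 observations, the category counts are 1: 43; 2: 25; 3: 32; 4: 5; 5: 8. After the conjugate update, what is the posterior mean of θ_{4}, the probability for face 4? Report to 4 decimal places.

The Dirichlet prior is conjugate to the Multinomial likelihood: each posterior αⱼ = prior αⱼ + observed count nⱼ.
Posterior concentration: (44.7, 26.7, 33.7, 6.7, 9.7), total = 121.5.
E[θ_{4}|data] = α_{4}/Σα = 6.7/121.5 = 0.0551.

0.0551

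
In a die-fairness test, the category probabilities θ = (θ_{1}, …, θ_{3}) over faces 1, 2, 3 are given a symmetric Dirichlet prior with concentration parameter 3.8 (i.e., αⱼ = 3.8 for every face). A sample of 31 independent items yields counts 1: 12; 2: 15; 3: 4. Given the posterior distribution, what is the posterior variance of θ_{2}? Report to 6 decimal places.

The Dirichlet prior is conjugate to the Multinomial likelihood: each posterior αⱼ = prior αⱼ + observed count nⱼ.
Posterior concentration: (15.8, 18.8, 7.8), total = 42.4.
Var[θ_j] = α_j(Σα−α_j)/((Σα)²(Σα+1)) = 18.8·23.6/(42.4²·43.4) = 0.005687.

0.005687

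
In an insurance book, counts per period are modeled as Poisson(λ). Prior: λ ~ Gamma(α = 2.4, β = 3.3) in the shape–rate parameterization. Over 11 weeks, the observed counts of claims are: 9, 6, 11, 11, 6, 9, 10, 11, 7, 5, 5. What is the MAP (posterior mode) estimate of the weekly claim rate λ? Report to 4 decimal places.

6.3916

With a Gamma(shape α, rate β) prior, the Poisson likelihood is conjugate: the posterior is Gamma(α + ΣXᵢ, β + n).
Sum of counts S = 90 over n = 11 weeks.
Posterior: Gamma(α+S, β+n) = Gamma(2.4+90, 3.3+11) = Gamma(92.4, 14.3).
Mode of Gamma(α,β) for α≥1 is (α−1)/β = 91.4/14.3 = 6.3916.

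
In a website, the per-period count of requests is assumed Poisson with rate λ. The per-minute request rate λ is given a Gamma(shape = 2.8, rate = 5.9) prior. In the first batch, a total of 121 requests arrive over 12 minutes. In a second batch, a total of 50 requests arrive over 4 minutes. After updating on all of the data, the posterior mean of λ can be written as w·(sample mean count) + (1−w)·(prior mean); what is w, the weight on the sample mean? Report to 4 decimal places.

0.7306

With a Gamma(shape α, rate β) prior, the Poisson likelihood is conjugate: the posterior is Gamma(α + ΣXᵢ, β + n).
Total number of minutes: n = 12 + 4 = 16.
Posterior mean = (α₀+S)/(β₀+n) = [n/(β₀+n)]·(S/n) + [β₀/(β₀+n)]·(α₀/β₀), so only n and β₀ enter the weight.
Weight on data w = n/(β₀+n) = 16/(5.9+16) = 16/21.9 = 0.7306.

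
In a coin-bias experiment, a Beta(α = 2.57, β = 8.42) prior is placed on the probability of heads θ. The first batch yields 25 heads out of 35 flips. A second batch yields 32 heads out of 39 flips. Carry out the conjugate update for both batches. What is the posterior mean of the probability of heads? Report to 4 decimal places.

0.7009

The Beta prior is conjugate to a Binomial/Bernoulli likelihood; the update adds successes to α and failures to β.
After batch 1: Beta(2.57+25, 8.42+10) = Beta(27.57, 18.42).
After batch 2: Beta(27.57+32, 18.42+7) = Beta(59.57, 25.42).
Posterior mean = α/(α+β) = 59.57/84.99 = 0.7009.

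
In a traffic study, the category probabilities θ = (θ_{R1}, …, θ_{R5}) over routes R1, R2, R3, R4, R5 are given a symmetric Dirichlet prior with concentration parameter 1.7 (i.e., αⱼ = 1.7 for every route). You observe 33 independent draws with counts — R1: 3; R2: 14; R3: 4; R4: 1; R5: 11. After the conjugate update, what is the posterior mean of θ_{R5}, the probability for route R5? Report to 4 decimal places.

0.3060

The Dirichlet prior is conjugate to the Multinomial likelihood: each posterior αⱼ = prior αⱼ + observed count nⱼ.
Posterior concentration: (4.7, 15.7, 5.7, 2.7, 12.7), total = 41.5.
E[θ_{R5}|data] = α_{R5}/Σα = 12.7/41.5 = 0.3060.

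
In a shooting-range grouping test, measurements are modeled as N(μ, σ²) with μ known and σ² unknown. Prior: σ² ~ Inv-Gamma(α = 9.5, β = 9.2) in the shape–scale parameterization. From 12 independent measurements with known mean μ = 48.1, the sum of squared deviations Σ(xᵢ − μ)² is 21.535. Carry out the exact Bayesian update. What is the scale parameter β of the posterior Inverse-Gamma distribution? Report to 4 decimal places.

19.9675

With known mean μ and an Inverse-Gamma(α, β) prior on σ², the Normal likelihood is conjugate: posterior is Inv-Gamma(α + n/2, β + Σ(xᵢ−μ)²/2).
Posterior: Inv-Gamma(9.5 + 12/2, 9.2 + 21.535/2) = Inv-Gamma(15.50, 19.9675).
Posterior β = 19.9675.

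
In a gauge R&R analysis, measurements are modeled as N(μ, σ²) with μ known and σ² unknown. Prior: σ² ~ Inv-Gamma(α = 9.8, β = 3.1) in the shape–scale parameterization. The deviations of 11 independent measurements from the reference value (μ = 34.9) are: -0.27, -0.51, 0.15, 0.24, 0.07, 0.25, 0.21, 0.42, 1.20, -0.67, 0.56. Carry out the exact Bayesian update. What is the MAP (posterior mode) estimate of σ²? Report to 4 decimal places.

0.2792

With known mean μ and an Inverse-Gamma(α, β) prior on σ², the Normal likelihood is conjugate: posterior is Inv-Gamma(α + n/2, β + Σ(xᵢ−μ)²/2).
Σ(xᵢ−μ)² = (-0.27)² + (-0.51)² + (0.15)² + (0.24)² + (0.07)² + (0.25)² + (0.21)² + (0.42)² + (1.20)² + (-0.67)² + (0.56)² = 2.9035.
Posterior: Inv-Gamma(9.8 + 11/2, 3.1 + 2.9035/2) = Inv-Gamma(15.30, 4.55175).
Mode = β/(α+1) = 4.55175/16.30 = 0.2792.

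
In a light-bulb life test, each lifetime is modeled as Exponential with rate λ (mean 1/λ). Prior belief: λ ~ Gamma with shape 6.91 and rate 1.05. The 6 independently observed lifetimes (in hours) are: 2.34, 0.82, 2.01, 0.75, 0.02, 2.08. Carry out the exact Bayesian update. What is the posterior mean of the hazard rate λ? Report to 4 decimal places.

1.4234

With a Gamma(shape α, rate β) prior on the exponential rate λ, the posterior after n observations with total T = Σxᵢ is Gamma(α+n, β+T).
Sum of observations T = 8.02 hours; n = 6.
Posterior: Gamma(6.91+6, 1.05+8.02) = Gamma(12.91, 9.07).
Posterior mean of λ = α/β = 12.91/9.07 = 1.4234.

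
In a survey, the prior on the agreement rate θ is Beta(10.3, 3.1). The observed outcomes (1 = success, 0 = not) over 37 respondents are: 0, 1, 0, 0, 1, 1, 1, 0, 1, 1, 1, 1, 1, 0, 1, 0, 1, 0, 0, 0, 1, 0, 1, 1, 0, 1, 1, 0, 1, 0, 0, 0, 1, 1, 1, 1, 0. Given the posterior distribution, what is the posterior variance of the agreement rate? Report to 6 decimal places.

The Beta prior is conjugate to a Binomial/Bernoulli likelihood; the update adds successes to α and failures to β.
Posterior: Beta(α+k, β+n−k) = Beta(10.3+21, 3.1+16) = Beta(31.3, 19.1).
Var = αβ/((α+β)²(α+β+1)) = 31.3·19.1/(50.4²·51.4) = 0.004579.

0.004579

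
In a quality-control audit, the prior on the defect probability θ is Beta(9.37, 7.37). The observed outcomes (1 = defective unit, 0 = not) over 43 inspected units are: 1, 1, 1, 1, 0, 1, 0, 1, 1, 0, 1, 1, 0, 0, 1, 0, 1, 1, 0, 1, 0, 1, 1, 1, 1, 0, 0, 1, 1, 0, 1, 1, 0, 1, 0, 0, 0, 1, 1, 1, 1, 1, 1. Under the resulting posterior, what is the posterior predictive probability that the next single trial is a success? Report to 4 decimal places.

0.6255

The Beta prior is conjugate to a Binomial/Bernoulli likelihood; the update adds successes to α and failures to β.
Posterior: Beta(α+k, β+n−k) = Beta(9.37+28, 7.37+15) = Beta(37.37, 22.37).
For a single future Bernoulli trial, P(success | data) = α/(α+β) = 0.6255.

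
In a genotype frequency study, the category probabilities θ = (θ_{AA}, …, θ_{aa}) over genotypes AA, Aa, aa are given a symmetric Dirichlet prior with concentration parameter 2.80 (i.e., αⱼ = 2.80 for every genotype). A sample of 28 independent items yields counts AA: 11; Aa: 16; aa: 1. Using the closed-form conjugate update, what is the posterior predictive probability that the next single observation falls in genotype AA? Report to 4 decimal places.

0.3791

The Dirichlet prior is conjugate to the Multinomial likelihood: each posterior αⱼ = prior αⱼ + observed count nⱼ.
Posterior concentration: (13.80, 18.80, 3.80), total = 36.40.
P(next = AA | data) = α_{AA}/Σα = 0.3791.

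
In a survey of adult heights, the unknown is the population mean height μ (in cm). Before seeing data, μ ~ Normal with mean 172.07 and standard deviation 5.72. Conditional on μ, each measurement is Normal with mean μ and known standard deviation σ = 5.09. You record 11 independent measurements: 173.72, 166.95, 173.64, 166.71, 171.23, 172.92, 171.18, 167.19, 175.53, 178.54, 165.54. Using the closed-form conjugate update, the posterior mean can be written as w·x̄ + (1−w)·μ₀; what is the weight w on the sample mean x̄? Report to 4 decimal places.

For Normal data with known variance σ², a Normal(μ₀, σ₀²) prior on μ is conjugate. Posterior precision = 1/σ₀² + n/σ²; posterior mean is the precision-weighted average of μ₀ and x̄.
σ₀² = 5.72² = 32.7184, σ² = 5.09² = 25.9081. Prior precision 1/σ₀² = 1/32.7184; data precision n/σ² = 11/25.9081.
w = (n/σ²)/(1/σ₀² + n/σ²) = n·σ₀²/(σ² + n·σ₀²) = 11·32.7184/(25.9081 + 11·32.7184) = 359.9024/385.8105 = 0.9328.

0.9328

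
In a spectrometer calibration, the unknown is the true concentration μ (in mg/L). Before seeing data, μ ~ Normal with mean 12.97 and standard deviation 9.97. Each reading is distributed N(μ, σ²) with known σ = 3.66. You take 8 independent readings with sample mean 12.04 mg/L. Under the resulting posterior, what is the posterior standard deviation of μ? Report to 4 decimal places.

1.2832

For Normal data with known variance σ², a Normal(μ₀, σ₀²) prior on μ is conjugate. Posterior precision = 1/σ₀² + n/σ²; posterior mean is the precision-weighted average of μ₀ and x̄.
σ₀² = 9.97² = 99.4009, σ² = 3.66² = 13.3956; σ² + n·σ₀² = 13.3956 + 8·99.4009 = 808.6028.
Posterior precision = 1/σ₀² + n/σ² = 1/99.4009 + 8/13.3956 = (σ² + n·σ₀²)/(σ₀²σ²) = 808.6028/(99.4009·13.3956); posterior variance σₙ² = σ₀²σ²/(σ² + n·σ₀²) = 99.4009·13.3956/808.6028 = 1.646710.
Posterior SD = √σₙ² = √(99.4009·13.3956/808.6028) = 1.2832.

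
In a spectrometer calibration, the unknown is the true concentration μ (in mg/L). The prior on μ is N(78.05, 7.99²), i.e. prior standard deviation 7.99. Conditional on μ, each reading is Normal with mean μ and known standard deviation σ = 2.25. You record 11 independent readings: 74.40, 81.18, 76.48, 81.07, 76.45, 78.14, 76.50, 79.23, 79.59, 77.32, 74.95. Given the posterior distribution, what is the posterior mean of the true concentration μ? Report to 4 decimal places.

For Normal data with known variance σ², a Normal(μ₀, σ₀²) prior on μ is conjugate. Posterior precision = 1/σ₀² + n/σ²; posterior mean is the precision-weighted average of μ₀ and x̄.
Σxᵢ = 74.40 + 81.18 + 76.48 + 81.07 + 76.45 + 78.14 + 76.50 + 79.23 + 79.59 + 77.32 + 74.95 = 855.31, so n·x̄ = 855.31.
σ₀² = 7.99² = 63.8401, σ² = 2.25² = 5.0625; σ² + n·σ₀² = 5.0625 + 11·63.8401 = 707.3036.
Posterior mean = (μ₀/σ₀² + n·x̄/σ²)/(1/σ₀² + n/σ²) = (σ²·μ₀ + σ₀²·n·x̄)/(σ² + n·σ₀²) = (5.0625·78.05 + 63.8401·855.31)/707.3036 = 54998.204056/707.3036 = 77.7576.

77.7576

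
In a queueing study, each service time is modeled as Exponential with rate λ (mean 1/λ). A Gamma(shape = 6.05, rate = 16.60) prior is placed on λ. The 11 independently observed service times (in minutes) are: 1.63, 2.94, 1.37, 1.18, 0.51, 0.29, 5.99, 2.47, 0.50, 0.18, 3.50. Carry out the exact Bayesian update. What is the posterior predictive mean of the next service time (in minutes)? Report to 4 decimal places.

2.3153

With a Gamma(shape α, rate β) prior on the exponential rate λ, the posterior after n observations with total T = Σxᵢ is Gamma(α+n, β+T).
Sum of observations T = 20.56 minutes; n = 11.
Posterior: Gamma(6.05+11, 16.60+20.56) = Gamma(17.05, 37.16).
The predictive distribution for the next observation is Lomax; its mean is β/(α−1) = 37.16/16.05 = 2.3153.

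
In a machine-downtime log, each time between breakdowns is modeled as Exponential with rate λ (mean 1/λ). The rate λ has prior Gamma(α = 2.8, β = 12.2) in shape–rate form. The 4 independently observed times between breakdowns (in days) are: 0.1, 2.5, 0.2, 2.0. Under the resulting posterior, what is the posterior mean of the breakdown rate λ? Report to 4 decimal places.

With a Gamma(shape α, rate β) prior on the exponential rate λ, the posterior after n observations with total T = Σxᵢ is Gamma(α+n, β+T).
Sum of observations T = 4.8 days; n = 4.
Posterior: Gamma(2.8+4, 12.2+4.8) = Gamma(6.8, 17.0).
Posterior mean of λ = α/β = 6.8/17.0 = 0.4000.

0.4000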